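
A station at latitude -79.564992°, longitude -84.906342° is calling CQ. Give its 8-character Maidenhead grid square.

Add 180° to longitude and 90° to latitude: 95.09366, 10.43501.
Field (20°×10°, letters A–R): 95.09366/20 → 4 → E, 10.43501/10 → 1 → B; chars EB.
Square (2°×1°, digits 0–9): 15.09366/2 → 7, 0.43501/1 → 0; chars 70.
Subsquare (5′×2.5′, letters a–x): 1.09366/0.0833333 → 13 → n, 0.43501/0.0416667 → 10 → k; chars nk.
Extended square (30″×15″, digits 0–9): 0.01032/0.00833333 → 1, 0.01834/0.00416667 → 4; chars 14.

EB70nk14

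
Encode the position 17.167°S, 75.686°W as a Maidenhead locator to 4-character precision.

FH22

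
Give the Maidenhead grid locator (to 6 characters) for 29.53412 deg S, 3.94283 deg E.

Add 180° to longitude and 90° to latitude: 183.9428, 60.4659.
Field (20°×10°, letters A–R): 183.9428/20 → 9 → J, 60.4659/10 → 6 → G; chars JG.
Square (2°×1°, digits 0–9): 3.9428/2 → 1, 0.4659/1 → 0; chars 10.
Subsquare (5′×2.5′, letters a–x): 1.9428/0.0833333 → 23 → x, 0.4659/0.0416667 → 11 → l; chars xl.

JG10xl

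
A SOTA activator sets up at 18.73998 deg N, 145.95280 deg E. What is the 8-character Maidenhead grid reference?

Shift to the Maidenhead origin (180°W, 90°S): lon 325.95280, lat 108.73998.
Field: 325.95280/20 → 16 → Q, 108.73998/10 → 10 → K; chars QK.
Square: 5.95280/2 → 2, 8.73998/1 → 8; chars 28.
Subsquare: 1.95280/0.0833333 → 23 → x, 0.73998/0.0416667 → 17 → r; chars xr.
Extended square: 0.03613/0.00833333 → 4, 0.03165/0.00416667 → 7; chars 47.

QK28xr47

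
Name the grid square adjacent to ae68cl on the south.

Latitude subsquare l = 11; −1 → 10 = k.
The longitude characters are unchanged.

AE68ck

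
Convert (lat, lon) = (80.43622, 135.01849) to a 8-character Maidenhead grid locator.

PR70mk24

Add 180° to longitude and 90° to latitude: 315.01849, 170.43622.
Field (20°×10°, letters A–R): 315.01849/20 → 15 → P, 170.43622/10 → 17 → R; chars PR.
Square (2°×1°, digits 0–9): 15.01849/2 → 7, 0.43622/1 → 0; chars 70.
Subsquare (5′×2.5′, letters a–x): 1.01849/0.0833333 → 12 → m, 0.43622/0.0416667 → 10 → k; chars mk.
Extended square (30″×15″, digits 0–9): 0.01849/0.00833333 → 2, 0.01955/0.00416667 → 4; chars 24.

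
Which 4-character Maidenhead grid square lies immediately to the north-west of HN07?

GN98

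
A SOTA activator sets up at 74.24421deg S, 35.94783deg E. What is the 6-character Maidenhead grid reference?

KB75xs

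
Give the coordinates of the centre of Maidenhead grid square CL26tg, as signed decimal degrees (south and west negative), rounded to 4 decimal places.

Field C=2, L=11: +2·20° lon, +11·10° lat → SW at lon -140°, lat 20°.
Square 2, 6: +2·2° lon, +6·1° lat → SW at lon -136°, lat 26°.
Subsquare t=19, g=6: +19·0.0833333° lon, +6·0.0416667° lat → SW at lon -134.417°, lat 26.25°.
Cell spans 0.0833333° lon × 0.0416667° lat. Centre is SW corner plus half of each.
latitude 26.2708, longitude -134.3750.

26.2708, -134.3750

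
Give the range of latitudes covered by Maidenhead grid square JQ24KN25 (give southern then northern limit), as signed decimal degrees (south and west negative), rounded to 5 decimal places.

Field J=9, Q=16: +9·20° lon, +16·10° lat → SW at lon 0°, lat 70°.
Square 2, 4: +2·2° lon, +4·1° lat → SW at lon 4°, lat 74°.
Subsquare k=10, n=13: +10·0.0833333° lon, +13·0.0416667° lat → SW at lon 4.83333°, lat 74.5417°.
Extended square 2, 5: +2·0.00833333° lon, +5·0.00416667° lat → SW at lon 4.85°, lat 74.5625°.
Cell spans 0.00833333° lon × 0.00416667° lat.
south 74.56250, north 74.56667.

74.56250, 74.56667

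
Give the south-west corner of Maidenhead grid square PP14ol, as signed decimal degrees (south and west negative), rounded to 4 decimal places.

64.4583, 123.1667

Field P=15, P=15: +15·20° lon, +15·10° lat → SW at lon 120°, lat 60°.
Square 1, 4: +1·2° lon, +4·1° lat → SW at lon 122°, lat 64°.
Subsquare o=14, l=11: +14·0.0833333° lon, +11·0.0416667° lat → SW at lon 123.167°, lat 64.4583°.
latitude 64.4583, longitude 123.1667.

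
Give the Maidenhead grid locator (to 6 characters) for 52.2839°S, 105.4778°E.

OD27rr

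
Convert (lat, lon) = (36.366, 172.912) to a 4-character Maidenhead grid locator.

RM66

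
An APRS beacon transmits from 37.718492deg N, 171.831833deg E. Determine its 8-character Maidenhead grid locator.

RM57vr92

Add 180° to longitude and 90° to latitude: 351.83183, 127.71849.
Field: 351.83183/20 → 17 → R, 127.71849/10 → 12 → M; chars RM.
Square: 11.83183/2 → 5, 7.71849/1 → 7; chars 57.
Subsquare: 1.83183/0.0833333 → 21 → v, 0.71849/0.0416667 → 17 → r; chars vr.
Extended square: 0.08183/0.00833333 → 9, 0.01016/0.00416667 → 2; chars 92.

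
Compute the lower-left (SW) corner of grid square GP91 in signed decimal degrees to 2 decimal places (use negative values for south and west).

61.00, -42.00

Field G=6, P=15: +6·20° lon, +15·10° lat → SW at lon -60°, lat 60°.
Square 9, 1: +9·2° lon, +1·1° lat → SW at lon -42°, lat 61°.
latitude 61.00, longitude -42.00.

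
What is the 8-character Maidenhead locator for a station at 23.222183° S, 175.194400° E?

RG76os36

Offset from 180°W / 90°S: lon 355.19440°, lat 66.77782°.
Field: 355.19440/20 → 17 → R, 66.77782/10 → 6 → G; chars RG.
Square: 15.19440/2 → 7, 6.77782/1 → 6; chars 76.
Subsquare: 1.19440/0.0833333 → 14 → o, 0.77782/0.0416667 → 18 → s; chars os.
Extended square: 0.02773/0.00833333 → 3, 0.02782/0.00416667 → 6; chars 36.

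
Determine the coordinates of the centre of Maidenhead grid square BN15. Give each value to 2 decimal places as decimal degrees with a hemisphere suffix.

45.50° N, 157.00° W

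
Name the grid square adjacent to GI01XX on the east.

Longitude subsquare x = 23; +1 → 24, wraps to 0 = a, carry into square.
Longitude square 0; +1 → 1.
The latitude characters are unchanged.

GI11ax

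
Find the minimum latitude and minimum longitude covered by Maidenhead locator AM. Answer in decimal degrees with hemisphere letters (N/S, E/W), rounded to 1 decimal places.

30.0° N, 180.0° W

Field A=0, M=12: +0·20° lon, +12·10° lat → SW at lon -180°, lat 30°.
latitude 30.0° N, longitude 180.0° W.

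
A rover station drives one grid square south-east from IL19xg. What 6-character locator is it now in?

IL29af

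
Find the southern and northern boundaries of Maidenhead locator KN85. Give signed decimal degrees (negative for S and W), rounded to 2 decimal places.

45.00, 46.00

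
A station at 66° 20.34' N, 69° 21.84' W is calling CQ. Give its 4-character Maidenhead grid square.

FP56

Shift to the Maidenhead origin (180°W, 90°S): lon 110.64, lat 156.34.
Field: 110.64/20 → 5 → F, 156.34/10 → 15 → P; chars FP.
Square: 10.64/2 → 5, 6.34/1 → 6; chars 56.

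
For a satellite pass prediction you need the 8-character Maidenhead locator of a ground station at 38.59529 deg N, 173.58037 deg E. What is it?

RM68so92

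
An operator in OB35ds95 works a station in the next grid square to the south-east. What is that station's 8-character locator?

OB35es04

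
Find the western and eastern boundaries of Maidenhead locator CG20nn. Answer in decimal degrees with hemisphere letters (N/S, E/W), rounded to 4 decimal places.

Field C=2, G=6: +2·20° lon, +6·10° lat → SW at lon -140°, lat -30°.
Square 2, 0: +2·2° lon, +0·1° lat → SW at lon -136°, lat -30°.
Subsquare n=13, n=13: +13·0.0833333° lon, +13·0.0416667° lat → SW at lon -134.917°, lat -29.4583°.
Cell spans 0.0833333° lon × 0.0416667° lat.
west 134.9167° W, east 134.8333° W.

134.9167° W, 134.8333° W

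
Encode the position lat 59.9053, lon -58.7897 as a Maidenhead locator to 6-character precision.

Offset from 180°W / 90°S: lon 121.2103°, lat 149.9053°.
Field: lon ⌊121.2103/20⌋ = 6 → G; lat ⌊149.9053/10⌋ = 14 → O.
Square: lon ⌊1.2103/2⌋ = 0; lat ⌊9.9053/1⌋ = 9.
Subsquare: lon ⌊1.2103/0.0833333⌋ = 14 → o; lat ⌊0.9053/0.0416667⌋ = 21 → v.

GO09ov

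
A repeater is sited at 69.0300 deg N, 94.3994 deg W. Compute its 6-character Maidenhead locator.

EP29ta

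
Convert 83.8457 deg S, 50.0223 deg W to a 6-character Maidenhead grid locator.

GA46xd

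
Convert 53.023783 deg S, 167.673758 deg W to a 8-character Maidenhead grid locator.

Offset from 180°W / 90°S: lon 12.32624°, lat 36.97622°.
Field (20°×10°, letters A–R): lon ⌊12.32624/20⌋ = 0 → A; lat ⌊36.97622/10⌋ = 3 → D.
Square (2°×1°, digits 0–9): lon ⌊12.32624/2⌋ = 6; lat ⌊6.97622/1⌋ = 6.
Subsquare (5′×2.5′, letters a–x): lon ⌊0.32624/0.0833333⌋ = 3 → d; lat ⌊0.97622/0.0416667⌋ = 23 → x.
Extended square (30″×15″, digits 0–9): lon ⌊0.07624/0.00833333⌋ = 9; lat ⌊0.01788/0.00416667⌋ = 4.

AD66dx94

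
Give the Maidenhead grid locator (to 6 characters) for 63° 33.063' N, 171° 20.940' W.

Shift to the Maidenhead origin (180°W, 90°S): lon 8.6510, lat 153.5511.
Field: 8.6510/20 → 0 → A, 153.5511/10 → 15 → P; chars AP.
Square: 8.6510/2 → 4, 3.5511/1 → 3; chars 43.
Subsquare: 0.6510/0.0833333 → 7 → h, 0.5511/0.0416667 → 13 → n; chars hn.

AP43hn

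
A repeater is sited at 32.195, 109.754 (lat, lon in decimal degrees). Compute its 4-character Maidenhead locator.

OM42

Shift to the Maidenhead origin (180°W, 90°S): lon 289.75, lat 122.19.
Field (20°×10°, letters A–R): 289.75/20 → 14 → O, 122.19/10 → 12 → M; chars OM.
Square (2°×1°, digits 0–9): 9.75/2 → 4, 2.19/1 → 2; chars 42.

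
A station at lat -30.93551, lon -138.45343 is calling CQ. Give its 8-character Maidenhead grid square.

CF09sb55

Shift to the Maidenhead origin (180°W, 90°S): lon 41.54657, lat 59.06449.
Field: 41.54657/20 → 2 → C, 59.06449/10 → 5 → F; chars CF.
Square: 1.54657/2 → 0, 9.06449/1 → 9; chars 09.
Subsquare: 1.54657/0.0833333 → 18 → s, 0.06449/0.0416667 → 1 → b; chars sb.
Extended square: 0.04657/0.00833333 → 5, 0.02282/0.00416667 → 5; chars 55.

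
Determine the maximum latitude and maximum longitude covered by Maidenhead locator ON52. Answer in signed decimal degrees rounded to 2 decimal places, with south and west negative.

43.00, 112.00

Field O=14, N=13: +14·20° lon, +13·10° lat → SW at lon 100°, lat 40°.
Square 5, 2: +5·2° lon, +2·1° lat → SW at lon 110°, lat 42°.
Cell spans 2° lon × 1° lat. NE corner is SW corner plus one full cell.
latitude 43.00, longitude 112.00.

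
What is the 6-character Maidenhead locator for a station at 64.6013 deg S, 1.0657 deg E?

Shift to the Maidenhead origin (180°W, 90°S): lon 181.0657, lat 25.3987.
Field (20°×10°, letters A–R): lon ⌊181.0657/20⌋ = 9 → J; lat ⌊25.3987/10⌋ = 2 → C.
Square (2°×1°, digits 0–9): lon ⌊1.0657/2⌋ = 0; lat ⌊5.3987/1⌋ = 5.
Subsquare (5′×2.5′, letters a–x): lon ⌊1.0657/0.0833333⌋ = 12 → m; lat ⌊0.3987/0.0416667⌋ = 9 → j.

JC05mj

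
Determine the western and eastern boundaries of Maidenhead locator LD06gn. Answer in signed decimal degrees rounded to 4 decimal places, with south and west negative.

40.5000, 40.5833

Field L=11, D=3: +11·20° lon, +3·10° lat → SW at lon 40°, lat -60°.
Square 0, 6: +0·2° lon, +6·1° lat → SW at lon 40°, lat -54°.
Subsquare g=6, n=13: +6·0.0833333° lon, +13·0.0416667° lat → SW at lon 40.5°, lat -53.4583°.
Cell spans 0.0833333° lon × 0.0416667° lat.
west 40.5000, east 40.5833.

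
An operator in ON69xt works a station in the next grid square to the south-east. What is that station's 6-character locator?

ON79as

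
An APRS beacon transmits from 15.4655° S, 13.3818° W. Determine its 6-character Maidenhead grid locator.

IH34hm

Offset from 180°W / 90°S: lon 166.6182°, lat 74.5345°.
Field: 166.6182/20 → 8 → I, 74.5345/10 → 7 → H; chars IH.
Square: 6.6182/2 → 3, 4.5345/1 → 4; chars 34.
Subsquare: 0.6182/0.0833333 → 7 → h, 0.5345/0.0416667 → 12 → m; chars hm.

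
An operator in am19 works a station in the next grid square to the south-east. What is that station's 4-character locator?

AM28

Longitude square 1; +1 → 2.
Latitude square 9; −1 → 8.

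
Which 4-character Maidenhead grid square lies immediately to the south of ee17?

Latitude square 7; −1 → 6.
The longitude characters are unchanged.

EE16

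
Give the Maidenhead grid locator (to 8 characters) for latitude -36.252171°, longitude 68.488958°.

MF43fr89

Shift to the Maidenhead origin (180°W, 90°S): lon 248.48896, lat 53.74783.
Field: 248.48896/20 → 12 → M, 53.74783/10 → 5 → F; chars MF.
Square: 8.48896/2 → 4, 3.74783/1 → 3; chars 43.
Subsquare: 0.48896/0.0833333 → 5 → f, 0.74783/0.0416667 → 17 → r; chars fr.
Extended square: 0.07229/0.00833333 → 8, 0.03950/0.00416667 → 9; chars 89.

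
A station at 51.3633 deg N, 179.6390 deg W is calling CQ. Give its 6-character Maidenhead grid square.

Add 180° to longitude and 90° to latitude: 0.3610, 141.3633.
Field: lon ⌊0.3610/20⌋ = 0 → A; lat ⌊141.3633/10⌋ = 14 → O.
Square: lon ⌊0.3610/2⌋ = 0; lat ⌊1.3633/1⌋ = 1.
Subsquare: lon ⌊0.3610/0.0833333⌋ = 4 → e; lat ⌊0.3633/0.0416667⌋ = 8 → i.

AO01ei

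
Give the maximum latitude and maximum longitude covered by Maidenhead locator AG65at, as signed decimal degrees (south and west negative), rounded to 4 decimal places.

-24.1667, -167.9167

Field A=0, G=6: +0·20° lon, +6·10° lat → SW at lon -180°, lat -30°.
Square 6, 5: +6·2° lon, +5·1° lat → SW at lon -168°, lat -25°.
Subsquare a=0, t=19: +0·0.0833333° lon, +19·0.0416667° lat → SW at lon -168°, lat -24.2083°.
Cell spans 0.0833333° lon × 0.0416667° lat. NE corner is SW corner plus one full cell.
latitude -24.1667, longitude -167.9167.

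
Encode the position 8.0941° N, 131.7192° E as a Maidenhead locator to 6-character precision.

PJ58uc

Shift to the Maidenhead origin (180°W, 90°S): lon 311.7192, lat 98.0941.
Field: lon ⌊311.7192/20⌋ = 15 → P; lat ⌊98.0941/10⌋ = 9 → J.
Square: lon ⌊11.7192/2⌋ = 5; lat ⌊8.0941/1⌋ = 8.
Subsquare: lon ⌊1.7192/0.0833333⌋ = 20 → u; lat ⌊0.0941/0.0416667⌋ = 2 → c.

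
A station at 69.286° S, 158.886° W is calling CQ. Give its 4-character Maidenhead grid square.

Offset from 180°W / 90°S: lon 21.11°, lat 20.71°.
Field: 21.11/20 → 1 → B, 20.71/10 → 2 → C; chars BC.
Square: 1.11/2 → 0, 0.71/1 → 0; chars 00.

BC00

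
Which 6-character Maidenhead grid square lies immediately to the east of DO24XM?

DO34am

Longitude subsquare x = 23; +1 → 24, wraps to 0 = a, carry into square.
Longitude square 2; +1 → 3.
The latitude characters are unchanged.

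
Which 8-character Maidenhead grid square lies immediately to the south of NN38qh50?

NN38qg59

Latitude extended square 0; −1 → -1, wraps to 9, carry into subsquare.
Latitude subsquare h = 7; −1 → 6 = g.
The longitude characters are unchanged.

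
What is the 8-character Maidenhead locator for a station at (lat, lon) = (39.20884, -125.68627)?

Add 180° to longitude and 90° to latitude: 54.31373, 129.20884.
Field: 54.31373/20 → 2 → C, 129.20884/10 → 12 → M; chars CM.
Square: 14.31373/2 → 7, 9.20884/1 → 9; chars 79.
Subsquare: 0.31373/0.0833333 → 3 → d, 0.20884/0.0416667 → 5 → f; chars df.
Extended square: 0.06373/0.00833333 → 7, 0.00051/0.00416667 → 0; chars 70.

CM79df70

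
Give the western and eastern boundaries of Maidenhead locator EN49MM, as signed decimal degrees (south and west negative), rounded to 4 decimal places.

Field E=4, N=13: +4·20° lon, +13·10° lat → SW at lon -100°, lat 40°.
Square 4, 9: +4·2° lon, +9·1° lat → SW at lon -92°, lat 49°.
Subsquare m=12, m=12: +12·0.0833333° lon, +12·0.0416667° lat → SW at lon -91°, lat 49.5°.
Cell spans 0.0833333° lon × 0.0416667° lat.
west -91.0000, east -90.9167.

-91.0000, -90.9167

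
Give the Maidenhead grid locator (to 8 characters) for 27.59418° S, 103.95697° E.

Shift to the Maidenhead origin (180°W, 90°S): lon 283.95697, lat 62.40582.
Field: 283.95697/20 → 14 → O, 62.40582/10 → 6 → G; chars OG.
Square: 3.95697/2 → 1, 2.40582/1 → 2; chars 12.
Subsquare: 1.95697/0.0833333 → 23 → x, 0.40582/0.0416667 → 9 → j; chars xj.
Extended square: 0.04030/0.00833333 → 4, 0.03082/0.00416667 → 7; chars 47.

OG12xj47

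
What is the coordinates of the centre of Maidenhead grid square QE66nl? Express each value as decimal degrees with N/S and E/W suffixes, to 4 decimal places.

43.5208° S, 153.1250° E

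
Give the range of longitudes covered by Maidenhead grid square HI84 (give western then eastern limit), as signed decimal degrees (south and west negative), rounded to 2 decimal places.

Field H=7, I=8: +7·20° lon, +8·10° lat → SW at lon -40°, lat -10°.
Square 8, 4: +8·2° lon, +4·1° lat → SW at lon -24°, lat -6°.
Cell spans 2° lon × 1° lat.
west -24.00, east -22.00.

-24.00, -22.00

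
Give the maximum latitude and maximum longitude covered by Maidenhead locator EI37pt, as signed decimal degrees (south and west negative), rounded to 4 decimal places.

-2.1667, -92.6667

Field E=4, I=8: +4·20° lon, +8·10° lat → SW at lon -100°, lat -10°.
Square 3, 7: +3·2° lon, +7·1° lat → SW at lon -94°, lat -3°.
Subsquare p=15, t=19: +15·0.0833333° lon, +19·0.0416667° lat → SW at lon -92.75°, lat -2.20833°.
Cell spans 0.0833333° lon × 0.0416667° lat. NE corner is SW corner plus one full cell.
latitude -2.1667, longitude -92.6667.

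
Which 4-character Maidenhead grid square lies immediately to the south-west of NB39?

NB28

Longitude square 3; −1 → 2.
Latitude square 9; −1 → 8.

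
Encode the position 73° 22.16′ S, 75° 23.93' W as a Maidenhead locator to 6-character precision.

FB26hp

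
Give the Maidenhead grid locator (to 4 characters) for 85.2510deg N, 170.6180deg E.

RR55

Shift to the Maidenhead origin (180°W, 90°S): lon 350.62, lat 175.25.
Field: lon ⌊350.62/20⌋ = 17 → R; lat ⌊175.25/10⌋ = 17 → R.
Square: lon ⌊10.62/2⌋ = 5; lat ⌊5.25/1⌋ = 5.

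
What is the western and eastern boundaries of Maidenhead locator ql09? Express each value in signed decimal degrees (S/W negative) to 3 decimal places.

Field Q=16, L=11: +16·20° lon, +11·10° lat → SW at lon 140°, lat 20°.
Square 0, 9: +0·2° lon, +9·1° lat → SW at lon 140°, lat 29°.
Cell spans 2° lon × 1° lat.
west 140.000, east 142.000.

140.000, 142.000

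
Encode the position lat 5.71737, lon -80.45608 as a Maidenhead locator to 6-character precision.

EJ95sr

Add 180° to longitude and 90° to latitude: 99.5439, 95.7174.
Field: lon ⌊99.5439/20⌋ = 4 → E; lat ⌊95.7174/10⌋ = 9 → J.
Square: lon ⌊19.5439/2⌋ = 9; lat ⌊5.7174/1⌋ = 5.
Subsquare: lon ⌊1.5439/0.0833333⌋ = 18 → s; lat ⌊0.7174/0.0416667⌋ = 17 → r.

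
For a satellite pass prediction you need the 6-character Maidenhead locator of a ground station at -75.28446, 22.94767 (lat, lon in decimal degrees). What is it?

Shift to the Maidenhead origin (180°W, 90°S): lon 202.9477, lat 14.7155.
Field: lon ⌊202.9477/20⌋ = 10 → K; lat ⌊14.7155/10⌋ = 1 → B.
Square: lon ⌊2.9477/2⌋ = 1; lat ⌊4.7155/1⌋ = 4.
Subsquare: lon ⌊0.9477/0.0833333⌋ = 11 → l; lat ⌊0.7155/0.0416667⌋ = 17 → r.

KB14lr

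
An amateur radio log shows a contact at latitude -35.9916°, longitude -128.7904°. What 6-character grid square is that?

Offset from 180°W / 90°S: lon 51.2096°, lat 54.0084°.
Field: 51.2096/20 → 2 → C, 54.0084/10 → 5 → F; chars CF.
Square: 11.2096/2 → 5, 4.0084/1 → 4; chars 54.
Subsquare: 1.2096/0.0833333 → 14 → o, 0.0084/0.0416667 → 0 → a; chars oa.

CF54oa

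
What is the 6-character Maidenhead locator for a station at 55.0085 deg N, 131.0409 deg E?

PO55ma

Add 180° to longitude and 90° to latitude: 311.0409, 145.0085.
Field: 311.0409/20 → 15 → P, 145.0085/10 → 14 → O; chars PO.
Square: 11.0409/2 → 5, 5.0085/1 → 5; chars 55.
Subsquare: 1.0409/0.0833333 → 12 → m, 0.0085/0.0416667 → 0 → a; chars ma.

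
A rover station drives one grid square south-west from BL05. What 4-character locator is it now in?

Longitude square 0; −1 → -1, wraps to 9, carry into field.
Longitude field B = 1; −1 → 0 = A.
Latitude square 5; −1 → 4.

AL94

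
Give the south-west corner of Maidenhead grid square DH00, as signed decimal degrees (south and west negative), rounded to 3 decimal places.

Field D=3, H=7: +3·20° lon, +7·10° lat → SW at lon -120°, lat -20°.
Square 0, 0: +0·2° lon, +0·1° lat → SW at lon -120°, lat -20°.
latitude -20.000, longitude -120.000.

-20.000, -120.000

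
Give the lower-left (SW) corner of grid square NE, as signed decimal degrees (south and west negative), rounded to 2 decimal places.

Field N=13, E=4: +13·20° lon, +4·10° lat → SW at lon 80°, lat -50°.
latitude -50.00, longitude 80.00.

-50.00, 80.00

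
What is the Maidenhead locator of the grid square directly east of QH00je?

Longitude subsquare j = 9; +1 → 10 = k.
The latitude characters are unchanged.

QH00ke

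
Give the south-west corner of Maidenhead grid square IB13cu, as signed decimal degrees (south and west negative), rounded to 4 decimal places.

-76.1667, -17.8333

Field I=8, B=1: +8·20° lon, +1·10° lat → SW at lon -20°, lat -80°.
Square 1, 3: +1·2° lon, +3·1° lat → SW at lon -18°, lat -77°.
Subsquare c=2, u=20: +2·0.0833333° lon, +20·0.0416667° lat → SW at lon -17.8333°, lat -76.1667°.
latitude -76.1667, longitude -17.8333.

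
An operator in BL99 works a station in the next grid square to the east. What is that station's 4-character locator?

CL09

Longitude square 9; +1 → 10, wraps to 0, carry into field.
Longitude field B = 1; +1 → 2 = C.
The latitude characters are unchanged.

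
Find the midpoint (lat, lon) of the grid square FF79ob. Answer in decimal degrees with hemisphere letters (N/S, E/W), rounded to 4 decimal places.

30.9375° S, 64.7917° W

Field F=5, F=5: +5·20° lon, +5·10° lat → SW at lon -80°, lat -40°.
Square 7, 9: +7·2° lon, +9·1° lat → SW at lon -66°, lat -31°.
Subsquare o=14, b=1: +14·0.0833333° lon, +1·0.0416667° lat → SW at lon -64.8333°, lat -30.9583°.
Cell spans 0.0833333° lon × 0.0416667° lat. Centre is SW corner plus half of each.
latitude 30.9375° S, longitude 64.7917° W.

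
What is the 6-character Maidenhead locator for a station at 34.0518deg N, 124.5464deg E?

PM24gb

Shift to the Maidenhead origin (180°W, 90°S): lon 304.5464, lat 124.0518.
Field (20°×10°, letters A–R): lon ⌊304.5464/20⌋ = 15 → P; lat ⌊124.0518/10⌋ = 12 → M.
Square (2°×1°, digits 0–9): lon ⌊4.5464/2⌋ = 2; lat ⌊4.0518/1⌋ = 4.
Subsquare (5′×2.5′, letters a–x): lon ⌊0.5464/0.0833333⌋ = 6 → g; lat ⌊0.0518/0.0416667⌋ = 1 → b.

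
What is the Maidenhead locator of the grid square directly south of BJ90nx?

Latitude subsquare x = 23; −1 → 22 = w.
The longitude characters are unchanged.

BJ90nw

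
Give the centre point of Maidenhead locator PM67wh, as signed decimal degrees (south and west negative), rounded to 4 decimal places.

Field P=15, M=12: +15·20° lon, +12·10° lat → SW at lon 120°, lat 30°.
Square 6, 7: +6·2° lon, +7·1° lat → SW at lon 132°, lat 37°.
Subsquare w=22, h=7: +22·0.0833333° lon, +7·0.0416667° lat → SW at lon 133.833°, lat 37.2917°.
Cell spans 0.0833333° lon × 0.0416667° lat. Centre is SW corner plus half of each.
latitude 37.3125, longitude 133.8750.

37.3125, 133.8750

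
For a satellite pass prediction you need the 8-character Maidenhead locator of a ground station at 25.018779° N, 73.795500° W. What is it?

FL35ca44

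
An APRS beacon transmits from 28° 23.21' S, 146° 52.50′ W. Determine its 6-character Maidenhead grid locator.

BG61no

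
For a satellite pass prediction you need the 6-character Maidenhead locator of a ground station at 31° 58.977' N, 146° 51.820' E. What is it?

Add 180° to longitude and 90° to latitude: 326.8637, 121.9830.
Field: lon ⌊326.8637/20⌋ = 16 → Q; lat ⌊121.9830/10⌋ = 12 → M.
Square: lon ⌊6.8637/2⌋ = 3; lat ⌊1.9830/1⌋ = 1.
Subsquare: lon ⌊0.8637/0.0833333⌋ = 10 → k; lat ⌊0.9830/0.0416667⌋ = 23 → x.

QM31kx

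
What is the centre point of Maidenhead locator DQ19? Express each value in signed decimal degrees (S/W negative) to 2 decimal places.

Field D=3, Q=16: +3·20° lon, +16·10° lat → SW at lon -120°, lat 70°.
Square 1, 9: +1·2° lon, +9·1° lat → SW at lon -118°, lat 79°.
Cell spans 2° lon × 1° lat. Centre is SW corner plus half of each.
latitude 79.50, longitude -117.00.

79.50, -117.00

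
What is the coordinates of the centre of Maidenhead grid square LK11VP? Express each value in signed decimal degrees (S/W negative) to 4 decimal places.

11.6458, 43.7917

Field L=11, K=10: +11·20° lon, +10·10° lat → SW at lon 40°, lat 10°.
Square 1, 1: +1·2° lon, +1·1° lat → SW at lon 42°, lat 11°.
Subsquare v=21, p=15: +21·0.0833333° lon, +15·0.0416667° lat → SW at lon 43.75°, lat 11.625°.
Cell spans 0.0833333° lon × 0.0416667° lat. Centre is SW corner plus half of each.
latitude 11.6458, longitude 43.7917.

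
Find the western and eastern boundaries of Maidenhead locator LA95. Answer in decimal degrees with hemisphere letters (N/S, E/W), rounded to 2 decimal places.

58.00° E, 60.00° E

Field L=11, A=0: +11·20° lon, +0·10° lat → SW at lon 40°, lat -90°.
Square 9, 5: +9·2° lon, +5·1° lat → SW at lon 58°, lat -85°.
Cell spans 2° lon × 1° lat.
west 58.00° E, east 60.00° E.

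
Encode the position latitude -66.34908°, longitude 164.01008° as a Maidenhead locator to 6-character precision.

RC23ap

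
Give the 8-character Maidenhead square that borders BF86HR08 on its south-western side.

BF86gr97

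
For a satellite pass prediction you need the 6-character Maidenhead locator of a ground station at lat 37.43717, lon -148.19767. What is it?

Add 180° to longitude and 90° to latitude: 31.8023, 127.4372.
Field: lon ⌊31.8023/20⌋ = 1 → B; lat ⌊127.4372/10⌋ = 12 → M.
Square: lon ⌊11.8023/2⌋ = 5; lat ⌊7.4372/1⌋ = 7.
Subsquare: lon ⌊1.8023/0.0833333⌋ = 21 → v; lat ⌊0.4372/0.0416667⌋ = 10 → k.

BM57vk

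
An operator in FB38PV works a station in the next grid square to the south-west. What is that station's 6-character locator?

FB38ou

Longitude subsquare p = 15; −1 → 14 = o.
Latitude subsquare v = 21; −1 → 20 = u.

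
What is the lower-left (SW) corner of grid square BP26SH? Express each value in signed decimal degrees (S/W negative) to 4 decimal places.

66.2917, -154.5000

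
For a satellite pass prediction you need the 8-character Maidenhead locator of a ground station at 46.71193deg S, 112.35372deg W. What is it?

DE33tg79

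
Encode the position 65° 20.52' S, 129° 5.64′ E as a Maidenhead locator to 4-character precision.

Offset from 180°W / 90°S: lon 309.09°, lat 24.66°.
Field: 309.09/20 → 15 → P, 24.66/10 → 2 → C; chars PC.
Square: 9.09/2 → 4, 4.66/1 → 4; chars 44.

PC44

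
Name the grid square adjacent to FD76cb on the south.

FD76ca

Latitude subsquare b = 1; −1 → 0 = a.
The longitude characters are unchanged.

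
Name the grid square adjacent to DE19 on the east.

Longitude square 1; +1 → 2.
The latitude characters are unchanged.

DE29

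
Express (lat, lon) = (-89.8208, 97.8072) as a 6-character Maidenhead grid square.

NA80ve

Shift to the Maidenhead origin (180°W, 90°S): lon 277.8072, lat 0.1792.
Field: lon ⌊277.8072/20⌋ = 13 → N; lat ⌊0.1792/10⌋ = 0 → A.
Square: lon ⌊17.8072/2⌋ = 8; lat ⌊0.1792/1⌋ = 0.
Subsquare: lon ⌊1.8072/0.0833333⌋ = 21 → v; lat ⌊0.1792/0.0416667⌋ = 4 → e.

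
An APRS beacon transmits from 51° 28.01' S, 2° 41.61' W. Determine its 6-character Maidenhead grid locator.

Shift to the Maidenhead origin (180°W, 90°S): lon 177.3065, lat 38.5332.
Field: lon ⌊177.3065/20⌋ = 8 → I; lat ⌊38.5332/10⌋ = 3 → D.
Square: lon ⌊17.3065/2⌋ = 8; lat ⌊8.5332/1⌋ = 8.
Subsquare: lon ⌊1.3065/0.0833333⌋ = 15 → p; lat ⌊0.5332/0.0416667⌋ = 12 → m.

ID88pm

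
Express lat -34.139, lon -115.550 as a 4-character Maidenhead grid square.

DF25

Add 180° to longitude and 90° to latitude: 64.45, 55.86.
Field (20°×10°, letters A–R): lon ⌊64.45/20⌋ = 3 → D; lat ⌊55.86/10⌋ = 5 → F.
Square (2°×1°, digits 0–9): lon ⌊4.45/2⌋ = 2; lat ⌊5.86/1⌋ = 5.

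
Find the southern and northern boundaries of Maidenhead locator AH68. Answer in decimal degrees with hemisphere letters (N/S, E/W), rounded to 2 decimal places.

12.00° S, 11.00° S

Field A=0, H=7: +0·20° lon, +7·10° lat → SW at lon -180°, lat -20°.
Square 6, 8: +6·2° lon, +8·1° lat → SW at lon -168°, lat -12°.
Cell spans 2° lon × 1° lat.
south 12.00° S, north 11.00° S.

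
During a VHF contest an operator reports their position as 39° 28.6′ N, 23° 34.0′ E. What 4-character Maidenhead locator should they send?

Offset from 180°W / 90°S: lon 203.57°, lat 129.48°.
Field: 203.57/20 → 10 → K, 129.48/10 → 12 → M; chars KM.
Square: 3.57/2 → 1, 9.48/1 → 9; chars 19.

KM19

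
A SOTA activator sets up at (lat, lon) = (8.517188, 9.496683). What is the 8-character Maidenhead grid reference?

JJ48rm94

Offset from 180°W / 90°S: lon 189.49668°, lat 98.51719°.
Field: 189.49668/20 → 9 → J, 98.51719/10 → 9 → J; chars JJ.
Square: 9.49668/2 → 4, 8.51719/1 → 8; chars 48.
Subsquare: 1.49668/0.0833333 → 17 → r, 0.51719/0.0416667 → 12 → m; chars rm.
Extended square: 0.08002/0.00833333 → 9, 0.01719/0.00416667 → 4; chars 94.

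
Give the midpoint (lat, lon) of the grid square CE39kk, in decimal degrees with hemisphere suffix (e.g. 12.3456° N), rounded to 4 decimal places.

Field C=2, E=4: +2·20° lon, +4·10° lat → SW at lon -140°, lat -50°.
Square 3, 9: +3·2° lon, +9·1° lat → SW at lon -134°, lat -41°.
Subsquare k=10, k=10: +10·0.0833333° lon, +10·0.0416667° lat → SW at lon -133.167°, lat -40.5833°.
Cell spans 0.0833333° lon × 0.0416667° lat. Centre is SW corner plus half of each.
latitude 40.5625° S, longitude 133.1250° W.

40.5625° S, 133.1250° W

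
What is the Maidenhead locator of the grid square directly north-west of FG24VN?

FG24uo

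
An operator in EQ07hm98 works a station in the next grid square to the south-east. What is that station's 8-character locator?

EQ07im07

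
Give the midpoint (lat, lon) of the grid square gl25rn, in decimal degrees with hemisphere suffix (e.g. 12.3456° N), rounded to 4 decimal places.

Field G=6, L=11: +6·20° lon, +11·10° lat → SW at lon -60°, lat 20°.
Square 2, 5: +2·2° lon, +5·1° lat → SW at lon -56°, lat 25°.
Subsquare r=17, n=13: +17·0.0833333° lon, +13·0.0416667° lat → SW at lon -54.5833°, lat 25.5417°.
Cell spans 0.0833333° lon × 0.0416667° lat. Centre is SW corner plus half of each.
latitude 25.5625° N, longitude 54.5417° W.

25.5625° N, 54.5417° W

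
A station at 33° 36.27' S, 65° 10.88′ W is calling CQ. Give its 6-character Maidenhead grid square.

Offset from 180°W / 90°S: lon 114.8187°, lat 56.3955°.
Field (20°×10°, letters A–R): lon ⌊114.8187/20⌋ = 5 → F; lat ⌊56.3955/10⌋ = 5 → F.
Square (2°×1°, digits 0–9): lon ⌊14.8187/2⌋ = 7; lat ⌊6.3955/1⌋ = 6.
Subsquare (5′×2.5′, letters a–x): lon ⌊0.8187/0.0833333⌋ = 9 → j; lat ⌊0.3955/0.0416667⌋ = 9 → j.

FF76jj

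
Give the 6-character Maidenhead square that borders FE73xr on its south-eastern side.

FE83aq

Longitude subsquare x = 23; +1 → 24, wraps to 0 = a, carry into square.
Longitude square 7; +1 → 8.
Latitude subsquare r = 17; −1 → 16 = q.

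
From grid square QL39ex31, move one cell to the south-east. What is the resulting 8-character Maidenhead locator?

QL39ex40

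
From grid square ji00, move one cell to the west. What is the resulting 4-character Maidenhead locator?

Longitude square 0; −1 → -1, wraps to 9, carry into field.
Longitude field J = 9; −1 → 8 = I.
The latitude characters are unchanged.

II90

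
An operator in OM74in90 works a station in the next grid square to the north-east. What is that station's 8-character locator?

OM74jn01

Longitude extended square 9; +1 → 10, wraps to 0, carry into subsquare.
Longitude subsquare i = 8; +1 → 9 = j.
Latitude extended square 0; +1 → 1.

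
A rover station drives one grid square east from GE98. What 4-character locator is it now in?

Longitude square 9; +1 → 10, wraps to 0, carry into field.
Longitude field G = 6; +1 → 7 = H.
The latitude characters are unchanged.

HE08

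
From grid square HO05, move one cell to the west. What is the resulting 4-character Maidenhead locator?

Longitude square 0; −1 → -1, wraps to 9, carry into field.
Longitude field H = 7; −1 → 6 = G.
The latitude characters are unchanged.

GO95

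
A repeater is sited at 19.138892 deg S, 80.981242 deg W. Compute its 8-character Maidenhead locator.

EH90mu26

Add 180° to longitude and 90° to latitude: 99.01876, 70.86111.
Field: lon ⌊99.01876/20⌋ = 4 → E; lat ⌊70.86111/10⌋ = 7 → H.
Square: lon ⌊19.01876/2⌋ = 9; lat ⌊0.86111/1⌋ = 0.
Subsquare: lon ⌊1.01876/0.0833333⌋ = 12 → m; lat ⌊0.86111/0.0416667⌋ = 20 → u.
Extended square: lon ⌊0.01876/0.00833333⌋ = 2; lat ⌊0.02777/0.00416667⌋ = 6.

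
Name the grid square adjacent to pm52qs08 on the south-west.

Longitude extended square 0; −1 → -1, wraps to 9, carry into subsquare.
Longitude subsquare q = 16; −1 → 15 = p.
Latitude extended square 8; −1 → 7.

PM52ps97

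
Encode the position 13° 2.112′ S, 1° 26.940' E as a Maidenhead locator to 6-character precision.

Shift to the Maidenhead origin (180°W, 90°S): lon 181.4490, lat 76.9648.
Field: 181.4490/20 → 9 → J, 76.9648/10 → 7 → H; chars JH.
Square: 1.4490/2 → 0, 6.9648/1 → 6; chars 06.
Subsquare: 1.4490/0.0833333 → 17 → r, 0.9648/0.0416667 → 23 → x; chars rx.

JH06rx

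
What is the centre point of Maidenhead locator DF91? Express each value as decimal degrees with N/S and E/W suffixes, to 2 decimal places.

Field D=3, F=5: +3·20° lon, +5·10° lat → SW at lon -120°, lat -40°.
Square 9, 1: +9·2° lon, +1·1° lat → SW at lon -102°, lat -39°.
Cell spans 2° lon × 1° lat. Centre is SW corner plus half of each.
latitude 38.50° S, longitude 101.00° W.

38.50° S, 101.00° W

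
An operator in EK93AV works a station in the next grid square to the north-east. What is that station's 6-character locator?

EK93bw

Longitude subsquare a = 0; +1 → 1 = b.
Latitude subsquare v = 21; +1 → 22 = w.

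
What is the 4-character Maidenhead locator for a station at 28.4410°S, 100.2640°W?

Offset from 180°W / 90°S: lon 79.74°, lat 61.56°.
Field (20°×10°, letters A–R): 79.74/20 → 3 → D, 61.56/10 → 6 → G; chars DG.
Square (2°×1°, digits 0–9): 19.74/2 → 9, 1.56/1 → 1; chars 91.

DG91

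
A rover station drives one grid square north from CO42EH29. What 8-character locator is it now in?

Latitude extended square 9; +1 → 10, wraps to 0, carry into subsquare.
Latitude subsquare h = 7; +1 → 8 = i.
The longitude characters are unchanged.

CO42ei20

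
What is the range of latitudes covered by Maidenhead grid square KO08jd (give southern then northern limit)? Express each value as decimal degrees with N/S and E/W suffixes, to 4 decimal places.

58.1250° N, 58.1667° N

Field K=10, O=14: +10·20° lon, +14·10° lat → SW at lon 20°, lat 50°.
Square 0, 8: +0·2° lon, +8·1° lat → SW at lon 20°, lat 58°.
Subsquare j=9, d=3: +9·0.0833333° lon, +3·0.0416667° lat → SW at lon 20.75°, lat 58.125°.
Cell spans 0.0833333° lon × 0.0416667° lat.
south 58.1250° N, north 58.1667° N.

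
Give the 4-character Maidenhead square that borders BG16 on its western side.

Longitude square 1; −1 → 0.
The latitude characters are unchanged.

BG06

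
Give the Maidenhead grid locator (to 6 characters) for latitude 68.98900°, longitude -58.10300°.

GP08wx

Add 180° to longitude and 90° to latitude: 121.8970, 158.9890.
Field (20°×10°, letters A–R): 121.8970/20 → 6 → G, 158.9890/10 → 15 → P; chars GP.
Square (2°×1°, digits 0–9): 1.8970/2 → 0, 8.9890/1 → 8; chars 08.
Subsquare (5′×2.5′, letters a–x): 1.8970/0.0833333 → 22 → w, 0.9890/0.0416667 → 23 → x; chars wx.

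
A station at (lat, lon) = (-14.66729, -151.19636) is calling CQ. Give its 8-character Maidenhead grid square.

Offset from 180°W / 90°S: lon 28.80364°, lat 75.33271°.
Field: lon ⌊28.80364/20⌋ = 1 → B; lat ⌊75.33271/10⌋ = 7 → H.
Square: lon ⌊8.80364/2⌋ = 4; lat ⌊5.33271/1⌋ = 5.
Subsquare: lon ⌊0.80364/0.0833333⌋ = 9 → j; lat ⌊0.33271/0.0416667⌋ = 7 → h.
Extended square: lon ⌊0.05364/0.00833333⌋ = 6; lat ⌊0.04104/0.00416667⌋ = 9.

BH45jh69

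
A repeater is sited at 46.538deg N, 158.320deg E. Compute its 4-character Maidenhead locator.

Shift to the Maidenhead origin (180°W, 90°S): lon 338.32, lat 136.54.
Field: lon ⌊338.32/20⌋ = 16 → Q; lat ⌊136.54/10⌋ = 13 → N.
Square: lon ⌊18.32/2⌋ = 9; lat ⌊6.54/1⌋ = 6.

QN96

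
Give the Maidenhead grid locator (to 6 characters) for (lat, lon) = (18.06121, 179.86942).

RK98wb

Shift to the Maidenhead origin (180°W, 90°S): lon 359.8694, lat 108.0612.
Field: lon ⌊359.8694/20⌋ = 17 → R; lat ⌊108.0612/10⌋ = 10 → K.
Square: lon ⌊19.8694/2⌋ = 9; lat ⌊8.0612/1⌋ = 8.
Subsquare: lon ⌊1.8694/0.0833333⌋ = 22 → w; lat ⌊0.0612/0.0416667⌋ = 1 → b.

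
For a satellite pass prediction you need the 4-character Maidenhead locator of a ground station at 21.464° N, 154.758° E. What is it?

QL71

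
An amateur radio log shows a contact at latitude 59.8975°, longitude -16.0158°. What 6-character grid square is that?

Add 180° to longitude and 90° to latitude: 163.9842, 149.8975.
Field (20°×10°, letters A–R): 163.9842/20 → 8 → I, 149.8975/10 → 14 → O; chars IO.
Square (2°×1°, digits 0–9): 3.9842/2 → 1, 9.8975/1 → 9; chars 19.
Subsquare (5′×2.5′, letters a–x): 1.9842/0.0833333 → 23 → x, 0.8975/0.0416667 → 21 → v; chars xv.

IO19xv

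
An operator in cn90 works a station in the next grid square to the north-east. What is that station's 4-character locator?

Longitude square 9; +1 → 10, wraps to 0, carry into field.
Longitude field C = 2; +1 → 3 = D.
Latitude square 0; +1 → 1.

DN01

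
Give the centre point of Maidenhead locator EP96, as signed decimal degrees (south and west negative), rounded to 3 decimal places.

Field E=4, P=15: +4·20° lon, +15·10° lat → SW at lon -100°, lat 60°.
Square 9, 6: +9·2° lon, +6·1° lat → SW at lon -82°, lat 66°.
Cell spans 2° lon × 1° lat. Centre is SW corner plus half of each.
latitude 66.500, longitude -81.000.

66.500, -81.000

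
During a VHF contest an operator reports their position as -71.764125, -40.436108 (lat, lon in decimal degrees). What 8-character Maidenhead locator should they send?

GB98sf76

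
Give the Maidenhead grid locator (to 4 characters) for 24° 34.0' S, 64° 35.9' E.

Offset from 180°W / 90°S: lon 244.60°, lat 65.43°.
Field: lon ⌊244.60/20⌋ = 12 → M; lat ⌊65.43/10⌋ = 6 → G.
Square: lon ⌊4.60/2⌋ = 2; lat ⌊5.43/1⌋ = 5.

MG25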